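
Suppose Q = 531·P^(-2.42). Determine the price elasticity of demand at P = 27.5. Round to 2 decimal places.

-2.42

For a Cobb–Douglas (constant-elasticity) form Q = A·P^α·…, the elasticity with respect to P equals the exponent α at every point.
Here the exponent on P is -2.42, so the price elasticity of demand is -2.42.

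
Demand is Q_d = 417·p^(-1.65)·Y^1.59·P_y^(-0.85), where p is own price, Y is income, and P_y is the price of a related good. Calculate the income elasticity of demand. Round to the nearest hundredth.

1.59

For a Cobb–Douglas (constant-elasticity) form Q_d = A·Y^α·…, the elasticity with respect to Y equals the exponent α at every point.
Here the exponent on Y is 1.59, so the income elasticity of demand is 1.59.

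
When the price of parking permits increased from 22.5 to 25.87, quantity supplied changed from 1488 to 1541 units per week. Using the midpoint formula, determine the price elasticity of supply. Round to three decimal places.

0.251

%ΔQ = (1541 − 1488)/[(1488 + 1541)/2] = 53/1514.5 ≈ 0.0350.
%ΔP = (25.87 − 22.5)/[(22.5 + 25.87)/2] = 3.37/24.185 ≈ 0.1393.
Arc elasticity E = %ΔQ/%ΔP ≈ 0.0350/0.1393 ≈ 0.251.
|E| < 1: supply is inelastic over this range.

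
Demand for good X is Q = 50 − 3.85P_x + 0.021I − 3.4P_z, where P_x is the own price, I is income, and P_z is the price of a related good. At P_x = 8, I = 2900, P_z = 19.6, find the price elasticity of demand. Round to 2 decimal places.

-2.29

Evaluating quantity at (P_x, I, P_z) gives Q = 50 − 3.85(8) + 0.021(2900) − 3.4(19.6) = 50 − 30.8 + 60.9 − 66.64 = 13.46.
∂Q/∂P_x = −3.85, so E_p = (−3.85)·(8/13.46) ≈ -2.29.
|E_p| > 1: demand is elastic.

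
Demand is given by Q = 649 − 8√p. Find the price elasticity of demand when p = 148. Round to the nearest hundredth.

-0.09

At p = 148, Q = 551.6758.
dQ/dp = −8/(2√p) = −8/(2·12.1655).
Point elasticity E = (dQ/dp)·(p/Q) = -0.3288 × 148/551.6758 ≈ -0.09.
|E| < 1, so demand is inelastic at this price.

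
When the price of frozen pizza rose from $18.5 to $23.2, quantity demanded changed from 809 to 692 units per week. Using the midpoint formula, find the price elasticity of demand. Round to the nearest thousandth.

%Δq = (692 − 809)/[(809 + 692)/2] = -117/750.5 ≈ -0.1559.
%ΔP = (23.2 − 18.5)/[(18.5 + 23.2)/2] = 4.7/20.85 ≈ 0.2254.
Arc elasticity E = %Δq/%ΔP ≈ -0.1559/0.2254 ≈ -0.692.
|E| < 1: demand is inelastic over this range.

-0.692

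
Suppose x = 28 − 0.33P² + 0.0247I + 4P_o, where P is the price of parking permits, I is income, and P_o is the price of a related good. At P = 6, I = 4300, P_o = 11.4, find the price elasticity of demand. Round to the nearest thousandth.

-0.141

Evaluating quantity at (P, I, P_o) gives x = 28 − 0.33(6)² + 0.0247(4300) + 4(11.4) = 28 − 11.88 + 106.21 + 45.6 = 167.93.
∂x/∂P = −2·0.33·P = -3.96, so E_p = -3.96·(6/167.93) ≈ -0.141.
|E_p| < 1: demand is inelastic.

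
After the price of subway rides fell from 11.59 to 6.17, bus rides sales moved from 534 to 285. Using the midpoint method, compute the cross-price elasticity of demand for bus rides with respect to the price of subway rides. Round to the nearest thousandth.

0.996

%ΔQ_x = (285 − 534)/[(534+285)/2] = -249/409.5 ≈ -0.6081.
%ΔP_y = (6.17 − 11.59)/[(11.59+6.17)/2] ≈ -0.6104.
E_xy = -0.6081/-0.6104 ≈ 0.996.
E_xy > 0, so bus rides and subway rides are substitutes.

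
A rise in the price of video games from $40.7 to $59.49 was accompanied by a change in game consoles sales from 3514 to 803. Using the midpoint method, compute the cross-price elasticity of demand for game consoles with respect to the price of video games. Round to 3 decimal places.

-3.348

%ΔQ_x = (803 − 3514)/[(3514+803)/2] = -2711/2158.5 ≈ -1.2560.
%ΔP_y = (59.49 − 40.7)/[(40.7+59.49)/2] ≈ 0.3751.
E_xy = -1.2560/0.3751 ≈ -3.348.
E_xy < 0, so game consoles and video games are complements.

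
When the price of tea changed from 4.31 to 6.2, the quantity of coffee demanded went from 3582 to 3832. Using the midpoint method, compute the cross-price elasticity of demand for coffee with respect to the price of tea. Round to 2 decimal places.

%ΔQ_x = (3832 − 3582)/[(3582+3832)/2] = 250/3707 ≈ 0.0674.
%ΔP_y = (6.2 − 4.31)/[(4.31+6.2)/2] ≈ 0.3597.
E_xy = 0.0674/0.3597 ≈ 0.19.
E_xy > 0, so coffee and tea are substitutes.

0.19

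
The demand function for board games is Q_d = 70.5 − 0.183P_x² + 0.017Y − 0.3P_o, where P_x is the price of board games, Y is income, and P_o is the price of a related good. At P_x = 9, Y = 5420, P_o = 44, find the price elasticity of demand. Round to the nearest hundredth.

At the given point, Q_d = 70.5 − 0.183(9)² + 0.017(5420) − 0.3(44) = 70.5 − 14.823 + 92.14 − 13.2 = 134.617.
∂Q_d/∂P_x = −2·0.183·P_x = -3.294, so E_p = -3.294·(9/134.617) ≈ -0.22.
|E_p| < 1: demand is inelastic.

-0.22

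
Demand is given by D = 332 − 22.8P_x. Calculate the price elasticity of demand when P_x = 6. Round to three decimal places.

-0.701

At P_x = 6, D = 195.2.
dD/dP_x = −22.8.
Point elasticity E = (dD/dP_x)·(P_x/D) = -22.8 × 6/195.2 ≈ -0.701.
|E| < 1, so demand is inelastic at this price.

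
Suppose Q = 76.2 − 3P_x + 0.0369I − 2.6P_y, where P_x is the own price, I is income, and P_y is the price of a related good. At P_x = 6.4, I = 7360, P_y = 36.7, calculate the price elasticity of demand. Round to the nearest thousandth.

-0.082

Q = 76.2 − 3(6.4) + 0.0369(7360) − 2.6(36.7) = 76.2 − 19.2 + 271.584 − 95.42 = 233.164.
∂Q/∂P_x = −3, so E_p = (−3)·(6.4/233.164) ≈ -0.082.
|E_p| < 1: demand is inelastic.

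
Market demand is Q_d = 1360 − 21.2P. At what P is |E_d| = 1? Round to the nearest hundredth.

For linear demand Q_d = a − bP, E = −bP/(a − bP). |E| = 1 ⇒ bP = a − bP ⇒ P = a/(2b).
P = 1360/(2·21.2) ≈ 32.08.

32.08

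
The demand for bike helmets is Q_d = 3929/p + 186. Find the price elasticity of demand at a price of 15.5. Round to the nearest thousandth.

-0.577

At p = 15.5, Q_d = 439.4839.
dQ_d/dp = −3929/p² = −16.3538.
Point elasticity E = (dQ_d/dp)·(p/Q_d) = -16.3538 × 15.5/439.4839 ≈ -0.577.
|E| < 1, so demand is inelastic at this price.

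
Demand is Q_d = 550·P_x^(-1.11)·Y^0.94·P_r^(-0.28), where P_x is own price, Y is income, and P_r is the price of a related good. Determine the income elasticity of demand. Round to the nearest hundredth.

For a Cobb–Douglas (constant-elasticity) form Q_d = A·Y^α·…, the elasticity with respect to Y equals the exponent α at every point.
Here the exponent on Y is 0.94, so the income elasticity of demand is 0.94.

0.94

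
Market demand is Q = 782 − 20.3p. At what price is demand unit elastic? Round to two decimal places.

19.26

For linear demand Q = a − bp, E = −bp/(a − bp). |E| = 1 ⇒ bp = a − bp ⇒ p = a/(2b).
p = 782/(2·20.3) ≈ 19.26.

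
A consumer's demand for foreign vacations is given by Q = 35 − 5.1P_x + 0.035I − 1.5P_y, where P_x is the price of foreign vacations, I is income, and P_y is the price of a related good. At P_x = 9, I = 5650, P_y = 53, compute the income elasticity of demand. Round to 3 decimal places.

1.842

First evaluate Q: 35 − 5.1(9) + 0.035(5650) − 1.5(53) = 35 − 45.9 + 197.75 − 79.5 = 107.35.
∂Q/∂I = +0.035, so E_I = 0.035·(5650/107.35) ≈ 1.842.
E_I > 1: normal good (luxury).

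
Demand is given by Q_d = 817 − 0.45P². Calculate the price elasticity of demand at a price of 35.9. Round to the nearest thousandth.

-4.893

At P = 35.9, Q_d = 237.0355.
dQ_d/dP = −2·0.45·P = −32.31.
Point elasticity E = (dQ_d/dP)·(P/Q_d) = -32.31 × 35.9/237.0355 ≈ -4.893.
|E| > 1, so demand is elastic at this price.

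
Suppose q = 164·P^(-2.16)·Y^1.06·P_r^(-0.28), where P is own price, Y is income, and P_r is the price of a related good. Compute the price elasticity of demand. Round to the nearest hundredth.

-2.16

For a Cobb–Douglas (constant-elasticity) form q = A·P^α·…, the elasticity with respect to P equals the exponent α at every point.
Here the exponent on P is -2.16, so the price elasticity of demand is -2.16.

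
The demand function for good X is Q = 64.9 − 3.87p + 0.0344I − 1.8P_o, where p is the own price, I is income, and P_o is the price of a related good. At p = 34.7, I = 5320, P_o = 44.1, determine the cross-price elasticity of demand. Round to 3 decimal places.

-2.318

Q = 64.9 − 3.87(34.7) + 0.0344(5320) − 1.8(44.1) = 64.9 − 134.289 + 183.008 − 79.38 = 34.239.
∂Q/∂P_o = −1.8, so E_xy = -1.8·(44.1/34.239) ≈ -2.318.
E_xy < 0: the goods are complements.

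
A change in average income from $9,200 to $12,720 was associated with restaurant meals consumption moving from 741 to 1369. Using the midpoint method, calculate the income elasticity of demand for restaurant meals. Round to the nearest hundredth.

%ΔQ = (1369 − 741)/[(741+1369)/2] = 628/1055 ≈ 0.5953.
%ΔM = (12,720 − 9,200)/[(9,200+12,720)/2] = 3520/10960 ≈ 0.3212.
E_I = %ΔQ/%ΔM ≈ 1.85.
E_I > 1: normal good (luxury).

1.85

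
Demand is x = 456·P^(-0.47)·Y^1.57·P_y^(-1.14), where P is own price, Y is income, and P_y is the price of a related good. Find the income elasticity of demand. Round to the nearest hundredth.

For a Cobb–Douglas (constant-elasticity) form x = A·Y^α·…, the elasticity with respect to Y equals the exponent α at every point.
Here the exponent on Y is 1.57, so the income elasticity of demand is 1.57.

1.57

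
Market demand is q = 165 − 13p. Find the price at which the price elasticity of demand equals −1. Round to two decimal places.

For linear demand q = a − bp, E = −bp/(a − bp). |E| = 1 ⇒ bp = a − bp ⇒ p = a/(2b).
p = 165/(2·13) ≈ 6.35.

6.35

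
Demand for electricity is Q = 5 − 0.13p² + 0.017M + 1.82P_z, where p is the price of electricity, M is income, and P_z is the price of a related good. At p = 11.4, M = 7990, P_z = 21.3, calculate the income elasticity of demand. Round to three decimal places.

0.835

First evaluate Q: 5 − 0.13(11.4)² + 0.017(7990) + 1.82(21.3) = 5 − 16.8948 + 135.83 + 38.766 = 162.7012.
∂Q/∂M = +0.017, so E_I = 0.017·(7990/162.7012) ≈ 0.835.
E_I ∈ (0,1): normal good (necessity).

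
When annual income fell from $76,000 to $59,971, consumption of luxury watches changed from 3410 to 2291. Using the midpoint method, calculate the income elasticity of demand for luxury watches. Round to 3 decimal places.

1.665

%ΔQ = (2291 − 3410)/[(3410+2291)/2] = -1119/2850.5 ≈ -0.3926.
%ΔI = (59,971 − 76,000)/[(76,000+59,971)/2] = -16029/67985.5 ≈ -0.2358.
E_I = %ΔQ/%ΔI ≈ 1.665.
E_I > 1: normal good (luxury).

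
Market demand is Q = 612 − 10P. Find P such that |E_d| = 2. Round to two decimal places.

Set −bP/(a − bP) = −2 ⇒ bP = 2(a − bP) ⇒ bP(1+2) = 2·a.
P = 2·612/(10·3) = 40.80.

40.80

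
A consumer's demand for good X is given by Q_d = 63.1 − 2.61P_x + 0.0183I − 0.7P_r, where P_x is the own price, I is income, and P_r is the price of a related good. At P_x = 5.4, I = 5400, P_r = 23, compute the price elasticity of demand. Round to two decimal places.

-0.11

Substituting, Q_d = 63.1 − 2.61(5.4) + 0.0183(5400) − 0.7(23) = 63.1 − 14.094 + 98.82 − 16.1 = 131.726.
∂Q_d/∂P_x = −2.61, so E_p = (−2.61)·(5.4/131.726) ≈ -0.11.
|E_p| < 1: demand is inelastic.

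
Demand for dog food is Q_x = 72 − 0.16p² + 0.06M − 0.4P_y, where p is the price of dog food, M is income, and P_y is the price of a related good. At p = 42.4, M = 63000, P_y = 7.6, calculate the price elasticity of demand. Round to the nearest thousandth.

Q_x = 72 − 0.16(42.4)² + 0.06(63000) − 0.4(7.6) = 72 − 287.6416 + 3780 − 3.04 = 3561.3184.
∂Q_x/∂p = −2·0.16·p = -13.568, so E_p = -13.568·(42.4/3561.3184) ≈ -0.162.
|E_p| < 1: demand is inelastic.

-0.162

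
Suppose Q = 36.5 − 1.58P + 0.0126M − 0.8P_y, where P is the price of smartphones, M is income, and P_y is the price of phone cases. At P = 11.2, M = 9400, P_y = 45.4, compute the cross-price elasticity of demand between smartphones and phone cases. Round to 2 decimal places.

-0.36

First evaluate Q: 36.5 − 1.58(11.2) + 0.0126(9400) − 0.8(45.4) = 36.5 − 17.696 + 118.44 − 36.32 = 100.924.
∂Q/∂P_y = −0.8, so E_xy = -0.8·(45.4/100.924) ≈ -0.36.
E_xy < 0: the goods are complements.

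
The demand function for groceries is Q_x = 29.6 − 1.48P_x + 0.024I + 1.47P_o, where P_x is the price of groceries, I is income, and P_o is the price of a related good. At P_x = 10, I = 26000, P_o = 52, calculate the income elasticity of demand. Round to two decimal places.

First evaluate Q_x: 29.6 − 1.48(10) + 0.024(26000) + 1.47(52) = 29.6 − 14.8 + 624 + 76.44 = 715.24.
∂Q_x/∂I = +0.024, so E_I = 0.024·(26000/715.24) ≈ 0.87.
E_I ∈ (0,1): normal good (necessity).

0.87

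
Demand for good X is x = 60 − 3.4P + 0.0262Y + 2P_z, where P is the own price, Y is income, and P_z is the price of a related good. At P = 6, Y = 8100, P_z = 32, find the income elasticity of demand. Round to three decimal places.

First evaluate x: 60 − 3.4(6) + 0.0262(8100) + 2(32) = 60 − 20.4 + 212.22 + 64 = 315.82.
∂x/∂Y = +0.0262, so E_I = 0.0262·(8100/315.82) ≈ 0.672.
E_I ∈ (0,1): normal good (necessity).

0.672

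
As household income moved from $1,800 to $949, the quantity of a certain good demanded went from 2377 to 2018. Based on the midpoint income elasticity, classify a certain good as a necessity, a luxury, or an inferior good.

%ΔQ = (2018 − 2377)/[(2377+2018)/2] = -359/2197.5 ≈ -0.1634.
%ΔM = (949 − 1,800)/[(1,800+949)/2] = -851/1374.5 ≈ -0.6191.
E_I = %ΔQ/%ΔM ≈ 0.264.
E_I ∈ (0,1): normal good (necessity).

necessity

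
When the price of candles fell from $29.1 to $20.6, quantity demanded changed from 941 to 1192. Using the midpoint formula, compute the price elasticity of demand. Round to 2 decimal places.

-0.69

%Δq = (1192 − 941)/[(941 + 1192)/2] = 251/1066.5 ≈ 0.2353.
%ΔP = (20.6 − 29.1)/[(29.1 + 20.6)/2] = -8.5/24.85 ≈ -0.3421.
Arc elasticity E = %Δq/%ΔP ≈ 0.2353/-0.3421 ≈ -0.69.
|E| < 1: demand is inelastic over this range.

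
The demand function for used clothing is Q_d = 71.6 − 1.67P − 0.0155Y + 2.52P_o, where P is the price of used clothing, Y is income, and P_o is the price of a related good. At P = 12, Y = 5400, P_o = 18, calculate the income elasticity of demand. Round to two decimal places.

At the given point, Q_d = 71.6 − 1.67(12) − 0.0155(5400) + 2.52(18) = 71.6 − 20.04 − 83.7 + 45.36 = 13.22.
∂Q_d/∂Y = −0.0155, so E_I = -0.0155·(5400/13.22) ≈ -6.33.
E_I < 0: inferior good.

-6.33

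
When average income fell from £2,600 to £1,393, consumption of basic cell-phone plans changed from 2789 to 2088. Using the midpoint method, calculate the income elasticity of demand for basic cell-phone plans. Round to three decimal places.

%ΔQ = (2088 − 2789)/[(2789+2088)/2] = -701/2438.5 ≈ -0.2875.
%ΔI = (1,393 − 2,600)/[(2,600+1,393)/2] = -1207/1996.5 ≈ -0.6046.
E_I = %ΔQ/%ΔI ≈ 0.476.
E_I ∈ (0,1): normal good (necessity).

0.476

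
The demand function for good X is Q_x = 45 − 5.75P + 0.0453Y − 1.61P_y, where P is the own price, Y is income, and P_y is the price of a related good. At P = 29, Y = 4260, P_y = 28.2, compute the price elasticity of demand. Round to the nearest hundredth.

Substituting, Q_x = 45 − 5.75(29) + 0.0453(4260) − 1.61(28.2) = 45 − 166.75 + 192.978 − 45.402 = 25.826.
∂Q_x/∂P = −5.75, so E_p = (−5.75)·(29/25.826) ≈ -6.46.
|E_p| > 1: demand is elastic.

-6.46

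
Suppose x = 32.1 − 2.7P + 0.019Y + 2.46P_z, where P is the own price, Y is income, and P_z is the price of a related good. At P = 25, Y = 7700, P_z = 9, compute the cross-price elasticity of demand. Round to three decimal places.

At the given point, x = 32.1 − 2.7(25) + 0.019(7700) + 2.46(9) = 32.1 − 67.5 + 146.3 + 22.14 = 133.04.
∂x/∂P_z = +2.46, so E_xy = 2.46·(9/133.04) ≈ 0.166.
E_xy > 0: the goods are substitutes.

0.166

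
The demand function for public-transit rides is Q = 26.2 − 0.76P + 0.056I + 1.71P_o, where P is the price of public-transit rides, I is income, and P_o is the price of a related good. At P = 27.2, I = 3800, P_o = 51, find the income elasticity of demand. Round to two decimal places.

0.70

Evaluating quantity at (P, I, P_o) gives Q = 26.2 − 0.76(27.2) + 0.056(3800) + 1.71(51) = 26.2 − 20.672 + 212.8 + 87.21 = 305.538.
∂Q/∂I = +0.056, so E_I = 0.056·(3800/305.538) ≈ 0.70.
E_I ∈ (0,1): normal good (necessity).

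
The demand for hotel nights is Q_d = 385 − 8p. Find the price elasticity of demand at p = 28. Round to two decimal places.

At p = 28, Q_d = 161.
dQ_d/dp = −8.
Point elasticity E = (dQ_d/dp)·(p/Q_d) = -8 × 28/161 ≈ -1.39.
|E| > 1, so demand is elastic at this price.

-1.39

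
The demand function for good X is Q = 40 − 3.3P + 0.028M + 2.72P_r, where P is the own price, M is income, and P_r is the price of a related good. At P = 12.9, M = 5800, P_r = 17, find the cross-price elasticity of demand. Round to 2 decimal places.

Q = 40 − 3.3(12.9) + 0.028(5800) + 2.72(17) = 40 − 42.57 + 162.4 + 46.24 = 206.07.
∂Q/∂P_r = +2.72, so E_xy = 2.72·(17/206.07) ≈ 0.22.
E_xy > 0: the goods are substitutes.

0.22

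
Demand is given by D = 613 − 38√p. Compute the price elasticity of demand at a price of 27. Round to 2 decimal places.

At p = 27, D = 415.5462.
dD/dp = −38/(2√p) = −38/(2·5.1962).
Point elasticity E = (dD/dp)·(p/D) = -3.6566 × 27/415.5462 ≈ -0.24.
|E| < 1, so demand is inelastic at this price.

-0.24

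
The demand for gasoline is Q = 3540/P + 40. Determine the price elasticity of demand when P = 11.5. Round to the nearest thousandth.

At P = 11.5, Q = 347.8261.
dQ/dP = −3540/P² = −26.7675.
Point elasticity E = (dQ/dP)·(P/Q) = -26.7675 × 11.5/347.8261 ≈ -0.885.
|E| < 1, so demand is inelastic at this price.

-0.885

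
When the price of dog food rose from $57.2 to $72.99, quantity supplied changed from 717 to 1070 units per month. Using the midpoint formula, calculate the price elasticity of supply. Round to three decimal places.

1.629

%ΔQ = (1070 − 717)/[(717 + 1070)/2] = 353/893.5 ≈ 0.3951.
%Δp = (72.99 − 57.2)/[(57.2 + 72.99)/2] = 15.79/65.095 ≈ 0.2426.
Arc elasticity E = %ΔQ/%Δp ≈ 0.3951/0.2426 ≈ 1.629.
|E| > 1: supply is elastic over this range.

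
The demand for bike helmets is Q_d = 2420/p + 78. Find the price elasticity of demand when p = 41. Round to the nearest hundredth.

At p = 41, Q_d = 137.0244.
dQ_d/dp = −2420/p² = −1.4396.
Point elasticity E = (dQ_d/dp)·(p/Q_d) = -1.4396 × 41/137.0244 ≈ -0.43.
|E| < 1, so demand is inelastic at this price.

-0.43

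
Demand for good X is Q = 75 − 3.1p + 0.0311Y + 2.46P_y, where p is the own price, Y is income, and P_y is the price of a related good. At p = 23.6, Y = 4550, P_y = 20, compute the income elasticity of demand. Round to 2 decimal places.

0.73

First evaluate Q: 75 − 3.1(23.6) + 0.0311(4550) + 2.46(20) = 75 − 73.16 + 141.505 + 49.2 = 192.545.
∂Q/∂Y = +0.0311, so E_I = 0.0311·(4550/192.545) ≈ 0.73.
E_I ∈ (0,1): normal good (necessity).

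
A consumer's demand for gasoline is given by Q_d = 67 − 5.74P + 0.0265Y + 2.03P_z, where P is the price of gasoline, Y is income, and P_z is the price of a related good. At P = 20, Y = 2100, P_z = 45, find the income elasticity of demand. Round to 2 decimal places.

Substituting, Q_d = 67 − 5.74(20) + 0.0265(2100) + 2.03(45) = 67 − 114.8 + 55.65 + 91.35 = 99.2.
∂Q_d/∂Y = +0.0265, so E_I = 0.0265·(2100/99.2) ≈ 0.56.
E_I ∈ (0,1): normal good (necessity).

0.56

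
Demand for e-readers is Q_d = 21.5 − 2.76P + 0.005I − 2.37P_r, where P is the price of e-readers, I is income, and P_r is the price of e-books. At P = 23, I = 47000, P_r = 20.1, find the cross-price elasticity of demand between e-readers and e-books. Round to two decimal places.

-0.33

At the given point, Q_d = 21.5 − 2.76(23) + 0.005(47000) − 2.37(20.1) = 21.5 − 63.48 + 235 − 47.637 = 145.383.
∂Q_d/∂P_r = −2.37, so E_xy = -2.37·(20.1/145.383) ≈ -0.33.
E_xy < 0: the goods are complements.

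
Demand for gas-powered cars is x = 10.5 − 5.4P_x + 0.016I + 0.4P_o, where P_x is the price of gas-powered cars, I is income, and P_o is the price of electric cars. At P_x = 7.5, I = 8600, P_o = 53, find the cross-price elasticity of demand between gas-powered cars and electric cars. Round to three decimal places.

Substituting, x = 10.5 − 5.4(7.5) + 0.016(8600) + 0.4(53) = 10.5 − 40.5 + 137.6 + 21.2 = 128.8.
∂x/∂P_o = +0.4, so E_xy = 0.4·(53/128.8) ≈ 0.165.
E_xy > 0: the goods are substitutes.

0.165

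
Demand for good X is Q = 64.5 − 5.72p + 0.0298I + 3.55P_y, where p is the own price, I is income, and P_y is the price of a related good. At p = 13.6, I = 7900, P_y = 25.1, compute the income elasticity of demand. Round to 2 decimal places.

0.76

At the given point, Q = 64.5 − 5.72(13.6) + 0.0298(7900) + 3.55(25.1) = 64.5 − 77.792 + 235.42 + 89.105 = 311.233.
∂Q/∂I = +0.0298, so E_I = 0.0298·(7900/311.233) ≈ 0.76.
E_I ∈ (0,1): normal good (necessity).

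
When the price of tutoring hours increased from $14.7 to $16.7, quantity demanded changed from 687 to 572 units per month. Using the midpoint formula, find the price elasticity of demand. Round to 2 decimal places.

-1.43

%Δq = (572 − 687)/[(687 + 572)/2] = -115/629.5 ≈ -0.1827.
%Δp = (16.7 − 14.7)/[(14.7 + 16.7)/2] = 2/15.7 ≈ 0.1274.
Arc elasticity E = %Δq/%Δp ≈ -0.1827/0.1274 ≈ -1.43.
|E| > 1: demand is elastic over this range.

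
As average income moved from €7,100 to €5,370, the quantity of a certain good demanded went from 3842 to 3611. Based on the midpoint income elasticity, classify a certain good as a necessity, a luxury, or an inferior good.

necessity

%ΔQ = (3611 − 3842)/[(3842+3611)/2] = -231/3726.5 ≈ -0.0620.
%ΔI = (5,370 − 7,100)/[(7,100+5,370)/2] = -1730/6235 ≈ -0.2775.
E_I = %ΔQ/%ΔI ≈ 0.223.
E_I ∈ (0,1): normal good (necessity).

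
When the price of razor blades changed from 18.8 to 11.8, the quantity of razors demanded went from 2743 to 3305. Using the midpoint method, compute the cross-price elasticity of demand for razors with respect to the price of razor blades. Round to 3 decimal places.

-0.406

%ΔQ_x = (3305 − 2743)/[(2743+3305)/2] = 562/3024 ≈ 0.1858.
%ΔP_y = (11.8 − 18.8)/[(18.8+11.8)/2] ≈ -0.4575.
E_xy = 0.1858/-0.4575 ≈ -0.406.
E_xy < 0, so razors and razor blades are complements.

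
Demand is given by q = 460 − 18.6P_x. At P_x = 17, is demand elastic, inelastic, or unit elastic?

elastic

At P_x = 17, q = 143.8.
dq/dP_x = −18.6.
Point elasticity E = (dq/dP_x)·(P_x/q) = -18.6 × 17/143.8 ≈ -2.199.
|E| ≈ 2.199 > 1, so demand is elastic.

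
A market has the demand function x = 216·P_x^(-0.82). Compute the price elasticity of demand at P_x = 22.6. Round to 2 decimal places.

For a Cobb–Douglas (constant-elasticity) form x = A·P_x^α·…, the elasticity with respect to P_x equals the exponent α at every point.
Here the exponent on P_x is -0.82, so the price elasticity of demand is -0.82.

-0.82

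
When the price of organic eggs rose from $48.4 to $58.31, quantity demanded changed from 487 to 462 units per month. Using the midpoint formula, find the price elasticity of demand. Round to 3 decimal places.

%Δq = (462 − 487)/[(487 + 462)/2] = -25/474.5 ≈ -0.0527.
%Δp = (58.31 − 48.4)/[(48.4 + 58.31)/2] = 9.91/53.355 ≈ 0.1857.
Arc elasticity E = %Δq/%Δp ≈ -0.0527/0.1857 ≈ -0.284.
|E| < 1: demand is inelastic over this range.

-0.284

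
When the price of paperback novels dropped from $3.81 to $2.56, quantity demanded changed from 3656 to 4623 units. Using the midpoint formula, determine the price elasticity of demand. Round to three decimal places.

%Δq = (4623 − 3656)/[(3656 + 4623)/2] = 967/4139.5 ≈ 0.2336.
%Δp = (2.56 − 3.81)/[(3.81 + 2.56)/2] = -1.25/3.185 ≈ -0.3925.
Arc elasticity E = %Δq/%Δp ≈ 0.2336/-0.3925 ≈ -0.595.
|E| < 1: demand is inelastic over this range.

-0.595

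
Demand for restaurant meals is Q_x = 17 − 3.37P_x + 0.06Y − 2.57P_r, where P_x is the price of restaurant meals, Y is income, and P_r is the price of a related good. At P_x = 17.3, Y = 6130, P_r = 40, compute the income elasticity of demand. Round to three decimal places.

1.644

First evaluate Q_x: 17 − 3.37(17.3) + 0.06(6130) − 2.57(40) = 17 − 58.301 + 367.8 − 102.8 = 223.699.
∂Q_x/∂Y = +0.06, so E_I = 0.06·(6130/223.699) ≈ 1.644.
E_I > 1: normal good (luxury).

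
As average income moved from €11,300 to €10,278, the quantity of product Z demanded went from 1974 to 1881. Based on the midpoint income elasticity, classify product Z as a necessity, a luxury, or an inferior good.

%ΔQ = (1881 − 1974)/[(1974+1881)/2] = -93/1927.5 ≈ -0.0482.
%ΔI = (10,278 − 11,300)/[(11,300+10,278)/2] = -1022/10789 ≈ -0.0947.
E_I = %ΔQ/%ΔI ≈ 0.509.
E_I ∈ (0,1): normal good (necessity).

necessity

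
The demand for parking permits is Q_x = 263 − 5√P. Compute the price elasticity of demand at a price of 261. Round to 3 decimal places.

At P = 261, Q_x = 182.2225.
dQ_x/dP = −5/(2√P) = −5/(2·16.1555).
Point elasticity E = (dQ_x/dP)·(P/Q_x) = -0.1547 × 261/182.2225 ≈ -0.222.
|E| < 1, so demand is inelastic at this price.

-0.222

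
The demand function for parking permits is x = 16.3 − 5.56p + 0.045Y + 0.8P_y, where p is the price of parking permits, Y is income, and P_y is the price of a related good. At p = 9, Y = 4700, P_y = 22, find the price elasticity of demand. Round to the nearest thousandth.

-0.256

Evaluating quantity at (p, Y, P_y) gives x = 16.3 − 5.56(9) + 0.045(4700) + 0.8(22) = 16.3 − 50.04 + 211.5 + 17.6 = 195.36.
∂x/∂p = −5.56, so E_p = (−5.56)·(9/195.36) ≈ -0.256.
|E_p| < 1: demand is inelastic.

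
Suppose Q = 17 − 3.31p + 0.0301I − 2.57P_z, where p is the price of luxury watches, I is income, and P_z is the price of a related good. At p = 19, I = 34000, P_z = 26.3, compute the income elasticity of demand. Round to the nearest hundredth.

Q = 17 − 3.31(19) + 0.0301(34000) − 2.57(26.3) = 17 − 62.89 + 1023.4 − 67.591 = 909.919.
∂Q/∂I = +0.0301, so E_I = 0.0301·(34000/909.919) ≈ 1.12.
E_I > 1: normal good (luxury).

1.12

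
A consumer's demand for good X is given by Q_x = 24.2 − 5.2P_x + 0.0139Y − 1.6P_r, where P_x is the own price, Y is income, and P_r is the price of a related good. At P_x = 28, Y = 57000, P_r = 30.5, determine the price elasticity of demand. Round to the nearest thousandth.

At the given point, Q_x = 24.2 − 5.2(28) + 0.0139(57000) − 1.6(30.5) = 24.2 − 145.6 + 792.3 − 48.8 = 622.1.
∂Q_x/∂P_x = −5.2, so E_p = (−5.2)·(28/622.1) ≈ -0.234.
|E_p| < 1: demand is inelastic.

-0.234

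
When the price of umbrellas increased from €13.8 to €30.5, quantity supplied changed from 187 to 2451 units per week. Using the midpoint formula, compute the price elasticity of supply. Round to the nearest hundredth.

%ΔQ = (2451 − 187)/[(187 + 2451)/2] = 2264/1319 ≈ 1.7165.
%Δp = (30.5 − 13.8)/[(13.8 + 30.5)/2] = 16.7/22.15 ≈ 0.7540.
Arc elasticity E = %ΔQ/%Δp ≈ 1.7165/0.7540 ≈ 2.28.
|E| > 1: supply is elastic over this range.

2.28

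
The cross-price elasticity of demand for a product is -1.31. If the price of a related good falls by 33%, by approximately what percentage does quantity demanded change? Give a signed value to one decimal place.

%ΔQ ≈ E × %ΔP_y = (-1.31) × (-33%) ≈ 43.2%.

43.2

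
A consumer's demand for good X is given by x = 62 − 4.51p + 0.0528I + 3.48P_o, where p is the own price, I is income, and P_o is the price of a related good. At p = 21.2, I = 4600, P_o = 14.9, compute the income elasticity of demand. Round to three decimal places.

Substituting, x = 62 − 4.51(21.2) + 0.0528(4600) + 3.48(14.9) = 62 − 95.612 + 242.88 + 51.852 = 261.12.
∂x/∂I = +0.0528, so E_I = 0.0528·(4600/261.12) ≈ 0.930.
E_I ∈ (0,1): normal good (necessity).

0.930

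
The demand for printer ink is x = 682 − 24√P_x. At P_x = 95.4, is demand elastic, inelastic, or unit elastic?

At P_x = 95.4, x = 447.585.
dx/dP_x = −24/(2√P_x) = −24/(2·9.7673).
Point elasticity E = (dx/dP_x)·(P_x/x) = -1.2286 × 95.4/447.585 ≈ -0.262.
|E| ≈ 0.262 < 1, so demand is inelastic.

inelastic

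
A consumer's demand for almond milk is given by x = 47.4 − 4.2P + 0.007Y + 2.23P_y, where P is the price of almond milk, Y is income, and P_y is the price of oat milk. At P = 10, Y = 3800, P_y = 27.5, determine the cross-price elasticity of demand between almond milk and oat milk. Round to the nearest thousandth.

0.657

x = 47.4 − 4.2(10) + 0.007(3800) + 2.23(27.5) = 47.4 − 42 + 26.6 + 61.325 = 93.325.
∂x/∂P_y = +2.23, so E_xy = 2.23·(27.5/93.325) ≈ 0.657.
E_xy > 0: the goods are substitutes.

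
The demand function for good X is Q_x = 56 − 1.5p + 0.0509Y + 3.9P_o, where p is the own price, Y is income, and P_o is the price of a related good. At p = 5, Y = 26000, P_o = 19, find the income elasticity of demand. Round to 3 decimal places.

At the given point, Q_x = 56 − 1.5(5) + 0.0509(26000) + 3.9(19) = 56 − 7.5 + 1323.4 + 74.1 = 1446.
∂Q_x/∂Y = +0.0509, so E_I = 0.0509·(26000/1446) ≈ 0.915.
E_I ∈ (0,1): normal good (necessity).

0.915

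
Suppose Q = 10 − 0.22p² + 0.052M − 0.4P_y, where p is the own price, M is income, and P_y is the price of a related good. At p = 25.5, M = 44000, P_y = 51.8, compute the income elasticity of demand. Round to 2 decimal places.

At the given point, Q = 10 − 0.22(25.5)² + 0.052(44000) − 0.4(51.8) = 10 − 143.055 + 2288 − 20.72 = 2134.225.
∂Q/∂M = +0.052, so E_I = 0.052·(44000/2134.225) ≈ 1.07.
E_I > 1: normal good (luxury).

1.07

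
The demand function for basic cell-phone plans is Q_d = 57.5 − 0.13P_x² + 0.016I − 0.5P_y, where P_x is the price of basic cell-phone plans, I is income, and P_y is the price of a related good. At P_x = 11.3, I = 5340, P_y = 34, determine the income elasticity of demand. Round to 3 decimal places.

First evaluate Q_d: 57.5 − 0.13(11.3)² + 0.016(5340) − 0.5(34) = 57.5 − 16.5997 + 85.44 − 17 = 109.3403.
∂Q_d/∂I = +0.016, so E_I = 0.016·(5340/109.3403) ≈ 0.781.
E_I ∈ (0,1): normal good (necessity).

0.781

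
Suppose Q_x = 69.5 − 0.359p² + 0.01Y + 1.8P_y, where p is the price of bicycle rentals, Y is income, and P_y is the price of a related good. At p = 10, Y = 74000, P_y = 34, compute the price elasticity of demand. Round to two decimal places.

-0.09

Evaluating quantity at (p, Y, P_y) gives Q_x = 69.5 − 0.359(10)² + 0.01(74000) + 1.8(34) = 69.5 − 35.9 + 740 + 61.2 = 834.8.
∂Q_x/∂p = −2·0.359·p = -7.18, so E_p = -7.18·(10/834.8) ≈ -0.09.
|E_p| < 1: demand is inelastic.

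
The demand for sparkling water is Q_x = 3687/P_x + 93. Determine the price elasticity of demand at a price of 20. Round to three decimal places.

At P_x = 20, Q_x = 277.35.
dQ_x/dP_x = −3687/P_x² = −9.2175.
Point elasticity E = (dQ_x/dP_x)·(P_x/Q_x) = -9.2175 × 20/277.35 ≈ -0.665.
|E| < 1, so demand is inelastic at this price.

-0.665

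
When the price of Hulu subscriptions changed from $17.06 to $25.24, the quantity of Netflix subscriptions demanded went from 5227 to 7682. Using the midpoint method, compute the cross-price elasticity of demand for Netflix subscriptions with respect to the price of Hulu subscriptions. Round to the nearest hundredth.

%ΔQ_x = (7682 − 5227)/[(5227+7682)/2] = 2455/6454.5 ≈ 0.3804.
%ΔP_y = (25.24 − 17.06)/[(17.06+25.24)/2] ≈ 0.3868.
E_xy = 0.3804/0.3868 ≈ 0.98.
E_xy > 0, so Netflix subscriptions and Hulu subscriptions are substitutes.

0.98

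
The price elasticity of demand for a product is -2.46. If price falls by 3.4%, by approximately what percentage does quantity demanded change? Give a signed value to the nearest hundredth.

%ΔQ ≈ E × %ΔP = (-2.46) × (-3.4%) ≈ 8.36%.

8.36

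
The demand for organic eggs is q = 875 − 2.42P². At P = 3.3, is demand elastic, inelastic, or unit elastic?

inelastic

At P = 3.3, q = 848.6462.
dq/dP = −2·2.42·P = −15.972.
Point elasticity E = (dq/dP)·(P/q) = -15.972 × 3.3/848.6462 ≈ -0.062.
|E| ≈ 0.062 < 1, so demand is inelastic.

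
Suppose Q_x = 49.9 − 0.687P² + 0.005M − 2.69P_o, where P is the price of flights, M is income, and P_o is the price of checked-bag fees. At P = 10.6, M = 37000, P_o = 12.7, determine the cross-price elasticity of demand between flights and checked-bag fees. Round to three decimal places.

-0.277

Evaluating quantity at (P, M, P_o) gives Q_x = 49.9 − 0.687(10.6)² + 0.005(37000) − 2.69(12.7) = 49.9 − 77.1913 + 185 − 34.163 = 123.5457.
∂Q_x/∂P_o = −2.69, so E_xy = -2.69·(12.7/123.5457) ≈ -0.277.
E_xy < 0: the goods are complements.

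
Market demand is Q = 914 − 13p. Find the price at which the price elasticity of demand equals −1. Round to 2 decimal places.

35.15

For linear demand Q = a − bp, E = −bp/(a − bp). |E| = 1 ⇒ bp = a − bp ⇒ p = a/(2b).
p = 914/(2·13) ≈ 35.15.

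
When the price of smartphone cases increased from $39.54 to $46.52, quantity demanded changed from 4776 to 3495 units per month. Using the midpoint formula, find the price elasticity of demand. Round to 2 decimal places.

-1.91

%ΔQ = (3495 − 4776)/[(4776 + 3495)/2] = -1281/4135.5 ≈ -0.3098.
%Δp = (46.52 − 39.54)/[(39.54 + 46.52)/2] = 6.98/43.03 ≈ 0.1622.
Arc elasticity E = %ΔQ/%Δp ≈ -0.3098/0.1622 ≈ -1.91.
|E| > 1: demand is elastic over this range.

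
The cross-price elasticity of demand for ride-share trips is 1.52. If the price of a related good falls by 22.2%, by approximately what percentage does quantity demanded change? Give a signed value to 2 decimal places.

%ΔQ ≈ E × %ΔP_y = (1.52) × (-22.2%) ≈ -33.74%.

-33.74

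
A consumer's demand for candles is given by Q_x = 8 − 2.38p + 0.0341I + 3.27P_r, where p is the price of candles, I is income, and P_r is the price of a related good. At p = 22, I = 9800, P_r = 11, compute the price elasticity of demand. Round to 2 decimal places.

Substituting, Q_x = 8 − 2.38(22) + 0.0341(9800) + 3.27(11) = 8 − 52.36 + 334.18 + 35.97 = 325.79.
∂Q_x/∂p = −2.38, so E_p = (−2.38)·(22/325.79) ≈ -0.16.
|E_p| < 1: demand is inelastic.

-0.16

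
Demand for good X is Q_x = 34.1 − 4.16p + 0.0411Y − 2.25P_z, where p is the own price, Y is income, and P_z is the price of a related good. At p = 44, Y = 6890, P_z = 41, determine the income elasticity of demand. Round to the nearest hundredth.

6.74

First evaluate Q_x: 34.1 − 4.16(44) + 0.0411(6890) − 2.25(41) = 34.1 − 183.04 + 283.179 − 92.25 = 41.989.
∂Q_x/∂Y = +0.0411, so E_I = 0.0411·(6890/41.989) ≈ 6.74.
E_I > 1: normal good (luxury).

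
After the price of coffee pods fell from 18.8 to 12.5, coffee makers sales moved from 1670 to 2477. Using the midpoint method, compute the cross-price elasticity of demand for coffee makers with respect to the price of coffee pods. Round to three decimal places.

-0.967

%ΔQ_x = (2477 − 1670)/[(1670+2477)/2] = 807/2073.5 ≈ 0.3892.
%ΔP_y = (12.5 − 18.8)/[(18.8+12.5)/2] ≈ -0.4026.
E_xy = 0.3892/-0.4026 ≈ -0.967.
E_xy < 0, so coffee makers and coffee pods are complements.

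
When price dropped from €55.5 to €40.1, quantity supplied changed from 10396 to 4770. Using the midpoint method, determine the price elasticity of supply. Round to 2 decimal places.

2.30

%ΔQ = (4770 − 10396)/[(10396 + 4770)/2] = -5626/7583 ≈ -0.7419.
%Δp = (40.1 − 55.5)/[(55.5 + 40.1)/2] = -15.4/47.8 ≈ -0.3222.
Arc elasticity E = %ΔQ/%Δp ≈ -0.7419/-0.3222 ≈ 2.30.
|E| > 1: supply is elastic over this range.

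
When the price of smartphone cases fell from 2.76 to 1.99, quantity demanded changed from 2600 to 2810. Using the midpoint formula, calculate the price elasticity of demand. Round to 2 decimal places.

%ΔQ = (2810 − 2600)/[(2600 + 2810)/2] = 210/2705 ≈ 0.0776.
%ΔP = (1.99 − 2.76)/[(2.76 + 1.99)/2] = -0.77/2.375 ≈ -0.3242.
Arc elasticity E = %ΔQ/%ΔP ≈ 0.0776/-0.3242 ≈ -0.24.
|E| < 1: demand is inelastic over this range.

-0.24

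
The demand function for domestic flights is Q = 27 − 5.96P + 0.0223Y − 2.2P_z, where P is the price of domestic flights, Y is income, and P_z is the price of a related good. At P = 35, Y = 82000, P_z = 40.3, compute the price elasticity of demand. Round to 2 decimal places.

Substituting, Q = 27 − 5.96(35) + 0.0223(82000) − 2.2(40.3) = 27 − 208.6 + 1828.6 − 88.66 = 1558.34.
∂Q/∂P = −5.96, so E_p = (−5.96)·(35/1558.34) ≈ -0.13.
|E_p| < 1: demand is inelastic.

-0.13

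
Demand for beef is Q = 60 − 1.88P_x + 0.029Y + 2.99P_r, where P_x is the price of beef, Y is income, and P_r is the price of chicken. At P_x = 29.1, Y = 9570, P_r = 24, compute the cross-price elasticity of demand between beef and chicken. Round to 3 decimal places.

0.202

Q = 60 − 1.88(29.1) + 0.029(9570) + 2.99(24) = 60 − 54.708 + 277.53 + 71.76 = 354.582.
∂Q/∂P_r = +2.99, so E_xy = 2.99·(24/354.582) ≈ 0.202.
E_xy > 0: the goods are substitutes.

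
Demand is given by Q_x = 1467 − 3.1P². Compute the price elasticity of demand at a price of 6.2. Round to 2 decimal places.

At P = 6.2, Q_x = 1347.836.
dQ_x/dP = −2·3.1·P = −38.44.
Point elasticity E = (dQ_x/dP)·(P/Q_x) = -38.44 × 6.2/1347.836 ≈ -0.18.
|E| < 1, so demand is inelastic at this price.

-0.18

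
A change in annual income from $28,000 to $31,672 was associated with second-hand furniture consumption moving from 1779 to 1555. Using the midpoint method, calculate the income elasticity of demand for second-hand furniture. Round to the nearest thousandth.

%ΔQ = (1555 − 1779)/[(1779+1555)/2] = -224/1667 ≈ -0.1344.
%ΔI = (31,672 − 28,000)/[(28,000+31,672)/2] = 3672/29836 ≈ 0.1231.
E_I = %ΔQ/%ΔI ≈ -1.092.
E_I < 0: inferior good.

-1.092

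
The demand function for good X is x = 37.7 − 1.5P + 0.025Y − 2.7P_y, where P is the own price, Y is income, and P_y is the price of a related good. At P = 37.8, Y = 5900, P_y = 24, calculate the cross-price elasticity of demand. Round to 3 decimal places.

-1.017

First evaluate x: 37.7 − 1.5(37.8) + 0.025(5900) − 2.7(24) = 37.7 − 56.7 + 147.5 − 64.8 = 63.7.
∂x/∂P_y = −2.7, so E_xy = -2.7·(24/63.7) ≈ -1.017.
E_xy < 0: the goods are complements.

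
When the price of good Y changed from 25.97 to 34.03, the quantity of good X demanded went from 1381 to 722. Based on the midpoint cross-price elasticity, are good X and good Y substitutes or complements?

%ΔQ_x = (722 − 1381)/[(1381+722)/2] = -659/1051.5 ≈ -0.6267.
%ΔP_y = (34.03 − 25.97)/[(25.97+34.03)/2] ≈ 0.2687.
E_xy = -0.6267/0.2687 ≈ -2.333.
E_xy < 0, so the goods are complements.

complements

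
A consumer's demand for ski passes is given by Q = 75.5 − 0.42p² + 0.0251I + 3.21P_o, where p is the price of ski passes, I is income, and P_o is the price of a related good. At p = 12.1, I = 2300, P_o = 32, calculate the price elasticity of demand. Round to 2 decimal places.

-0.70

First evaluate Q: 75.5 − 0.42(12.1)² + 0.0251(2300) + 3.21(32) = 75.5 − 61.4922 + 57.73 + 102.72 = 174.4578.
∂Q/∂p = −2·0.42·p = -10.164, so E_p = -10.164·(12.1/174.4578) ≈ -0.70.
|E_p| < 1: demand is inelastic.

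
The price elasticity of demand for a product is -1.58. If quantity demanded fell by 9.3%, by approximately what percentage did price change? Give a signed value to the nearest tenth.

%ΔQ ≈ E × %ΔP ⇒ %ΔP = %ΔQ / E = (-9.3%)/(-1.58) ≈ 5.9%.

5.9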